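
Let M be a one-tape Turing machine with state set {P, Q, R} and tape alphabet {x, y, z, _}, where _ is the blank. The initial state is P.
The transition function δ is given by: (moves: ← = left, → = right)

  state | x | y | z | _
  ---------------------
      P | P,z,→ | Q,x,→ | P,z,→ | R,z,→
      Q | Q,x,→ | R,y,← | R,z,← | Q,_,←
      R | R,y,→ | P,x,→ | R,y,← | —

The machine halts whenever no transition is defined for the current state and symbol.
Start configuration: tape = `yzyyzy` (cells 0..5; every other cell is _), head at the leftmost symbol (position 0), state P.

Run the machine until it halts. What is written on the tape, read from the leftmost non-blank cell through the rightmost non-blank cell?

xyxxyxz

P | [y]zyyzy__   read y → write x, move →, go to Q
Q | x[z]yyzy__   read z → write z, move ←, go to R
R | [x]zyyzy__   read x → write y, move →, go to R
R | y[z]yyzy__   read z → write y, move ←, go to R
R | [y]yyyzy__   read y → write x, move →, go to P
P | x[y]yyzy__   read y → write x, move →, go to Q
Q | xx[y]yzy__   read y → write y, move ←, go to R
R | x[x]yyzy__   read x → write y, move →, go to R
R | xy[y]yzy__   read y → write x, move →, go to P
P | xyx[y]zy__   read y → write x, move →, go to Q
Q | xyxx[z]y__   read z → write z, move ←, go to R
R | xyx[x]zy__   read x → write y, move →, go to R
R | xyxy[z]y__   read z → write y, move ←, go to R
R | xyx[y]yy__   read y → write x, move →, go to P
P | xyxx[y]y__   read y → write x, move →, go to Q
Q | xyxxx[y]__   read y → write y, move ←, go to R
R | xyxx[x]y__   read x → write y, move →, go to R
R | xyxxy[y]__   read y → write x, move →, go to P
P | xyxxyx[_]_   read _ → write z, move →, go to R
R | xyxxyxz[_]
The non-blank tape span at halt is xyxxyxz.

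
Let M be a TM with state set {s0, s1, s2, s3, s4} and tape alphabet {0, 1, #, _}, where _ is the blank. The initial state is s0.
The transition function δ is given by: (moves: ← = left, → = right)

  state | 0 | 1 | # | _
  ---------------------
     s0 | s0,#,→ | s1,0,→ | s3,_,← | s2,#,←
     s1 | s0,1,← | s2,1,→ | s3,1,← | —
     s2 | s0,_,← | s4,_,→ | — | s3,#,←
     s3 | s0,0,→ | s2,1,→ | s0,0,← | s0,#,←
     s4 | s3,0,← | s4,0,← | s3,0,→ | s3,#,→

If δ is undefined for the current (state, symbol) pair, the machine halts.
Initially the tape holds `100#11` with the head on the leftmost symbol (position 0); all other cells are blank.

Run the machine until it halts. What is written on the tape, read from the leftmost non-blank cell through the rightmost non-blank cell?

s0 | [1]00#11__   read 1 → write 0, move →, go to s1
s1 | 0[0]0#11__   read 0 → write 1, move ←, go to s0
s0 | [0]10#11__   read 0 → write #, move →, go to s0
s0 | #[1]0#11__   read 1 → write 0, move →, go to s1
s1 | #0[0]#11__   read 0 → write 1, move ←, go to s0
s0 | #[0]1#11__   read 0 → write #, move →, go to s0
s0 | ##[1]#11__   read 1 → write 0, move →, go to s1
s1 | ##0[#]11__   read # → write 1, move ←, go to s3
s3 | ##[0]111__   read 0 → write 0, move →, go to s0
s0 | ##0[1]11__   read 1 → write 0, move →, go to s1
s1 | ##00[1]1__   read 1 → write 1, move →, go to s2
s2 | ##001[1]__   read 1 → write _, move →, go to s4
s4 | ##001_[_]_   read _ → write #, move →, go to s3
s3 | ##001_#[_]   read _ → write #, move ←, go to s0
s0 | ##001_[#]#   read # → write _, move ←, go to s3
s3 | ##001[_]_#   read _ → write #, move ←, go to s0
s0 | ##00[1]#_#   read 1 → write 0, move →, go to s1
s1 | ##000[#]_#   read # → write 1, move ←, go to s3
s3 | ##00[0]1_#   read 0 → write 0, move →, go to s0
s0 | ##000[1]_#   read 1 → write 0, move →, go to s1
s1 | ##0000[_]#
The non-blank tape span at halt is ##0000_#.

##0000_#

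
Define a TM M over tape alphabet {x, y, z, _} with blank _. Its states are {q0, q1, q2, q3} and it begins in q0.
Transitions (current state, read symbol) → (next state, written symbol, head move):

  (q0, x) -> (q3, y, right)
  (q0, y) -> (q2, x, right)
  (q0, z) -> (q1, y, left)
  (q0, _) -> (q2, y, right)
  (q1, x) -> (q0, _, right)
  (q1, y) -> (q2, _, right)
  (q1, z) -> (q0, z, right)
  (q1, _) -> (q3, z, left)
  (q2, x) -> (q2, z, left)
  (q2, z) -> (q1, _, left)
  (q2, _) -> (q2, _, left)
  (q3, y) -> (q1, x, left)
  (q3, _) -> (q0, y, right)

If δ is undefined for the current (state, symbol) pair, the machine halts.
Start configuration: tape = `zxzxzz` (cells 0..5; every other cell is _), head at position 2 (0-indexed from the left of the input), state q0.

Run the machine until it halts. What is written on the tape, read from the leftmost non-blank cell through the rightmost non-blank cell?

y__zzzz

q0 | __zx[z]xzz   read z → write y, move left, go to q1
q1 | __z[x]yxzz   read x → write _, move right, go to q0
q0 | __z_[y]xzz   read y → write x, move right, go to q2
q2 | __z_x[x]zz   read x → write z, move left, go to q2
q2 | __z_[x]zzz   read x → write z, move left, go to q2
q2 | __z[_]zzzz   read _ → write _, move left, go to q2
q2 | __[z]_zzzz   read z → write _, move left, go to q1
q1 | _[_]__zzzz   read _ → write z, move left, go to q3
q3 | [_]z__zzzz   read _ → write y, move right, go to q0
q0 | y[z]__zzzz   read z → write y, move left, go to q1
q1 | [y]y__zzzz   read y → write _, move right, go to q2
q2 | _[y]__zzzz
The non-blank tape span at halt is y__zzzz.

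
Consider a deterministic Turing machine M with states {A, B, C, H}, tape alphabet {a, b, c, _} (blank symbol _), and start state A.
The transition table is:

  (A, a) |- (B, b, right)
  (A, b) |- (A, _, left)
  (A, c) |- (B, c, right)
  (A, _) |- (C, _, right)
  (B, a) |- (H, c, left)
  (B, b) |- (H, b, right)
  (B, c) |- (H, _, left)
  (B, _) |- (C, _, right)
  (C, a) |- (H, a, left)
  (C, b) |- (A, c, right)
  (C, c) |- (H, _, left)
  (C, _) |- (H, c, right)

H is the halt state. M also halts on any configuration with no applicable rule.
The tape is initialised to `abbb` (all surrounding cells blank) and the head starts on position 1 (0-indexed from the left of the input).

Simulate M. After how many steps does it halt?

8

A | a[b]bb__   read b → write _, move left, go to A
A | [a]_bb__   read a → write b, move right, go to B
B | b[_]bb__   read _ → write _, move right, go to C
C | b_[b]b__   read b → write c, move right, go to A
A | b_c[b]__   read b → write _, move left, go to A
A | b_[c]___   read c → write c, move right, go to B
B | b_c[_]__   read _ → write _, move right, go to C
C | b_c_[_]_   read _ → write c, move right, go to H
H | b_c_c[_]
M halts after 8 transitions.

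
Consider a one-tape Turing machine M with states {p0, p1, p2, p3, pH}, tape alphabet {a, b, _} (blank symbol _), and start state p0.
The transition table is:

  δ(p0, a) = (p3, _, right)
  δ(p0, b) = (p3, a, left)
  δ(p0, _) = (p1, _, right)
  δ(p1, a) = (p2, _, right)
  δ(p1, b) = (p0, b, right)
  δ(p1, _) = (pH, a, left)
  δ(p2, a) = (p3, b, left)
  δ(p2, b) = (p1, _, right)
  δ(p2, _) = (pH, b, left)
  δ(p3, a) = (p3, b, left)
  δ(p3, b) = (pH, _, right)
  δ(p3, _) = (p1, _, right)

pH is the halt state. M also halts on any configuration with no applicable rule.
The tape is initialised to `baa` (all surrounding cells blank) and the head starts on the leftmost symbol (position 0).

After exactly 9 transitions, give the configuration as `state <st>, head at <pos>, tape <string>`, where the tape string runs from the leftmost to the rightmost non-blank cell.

p0 | _[b]aa__   read b → write a, move left, go to p3
p3 | [_]aaa__   read _ → write _, move right, go to p1
p1 | _[a]aa__   read a → write _, move right, go to p2
p2 | __[a]a__   read a → write b, move left, go to p3
p3 | _[_]ba__   read _ → write _, move right, go to p1
p1 | __[b]a__   read b → write b, move right, go to p0
p0 | __b[a]__   read a → write _, move right, go to p3
p3 | __b_[_]_   read _ → write _, move right, go to p1
p1 | __b__[_]   read _ → write a, move left, go to pH
pH | __b_[_]a
After 9 steps: state pH, head at 3, tape b__a.

state pH, head at 3, tape b__a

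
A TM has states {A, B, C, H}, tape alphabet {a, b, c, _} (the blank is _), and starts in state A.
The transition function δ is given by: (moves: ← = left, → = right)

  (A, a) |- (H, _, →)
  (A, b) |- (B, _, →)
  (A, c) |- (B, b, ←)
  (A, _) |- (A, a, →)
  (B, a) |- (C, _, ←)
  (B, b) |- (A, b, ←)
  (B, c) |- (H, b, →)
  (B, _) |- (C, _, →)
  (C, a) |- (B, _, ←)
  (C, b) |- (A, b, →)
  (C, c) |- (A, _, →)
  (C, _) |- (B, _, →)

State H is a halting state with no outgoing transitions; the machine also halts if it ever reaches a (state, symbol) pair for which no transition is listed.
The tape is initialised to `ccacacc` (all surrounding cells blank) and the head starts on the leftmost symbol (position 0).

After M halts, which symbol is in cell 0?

a

A | _[c]cacacc   read c → write b, move ←, go to B
B | [_]bcacacc   read _ → write _, move →, go to C
C | _[b]cacacc   read b → write b, move →, go to A
A | _b[c]acacc   read c → write b, move ←, go to B
B | _[b]bacacc   read b → write b, move ←, go to A
A | [_]bbacacc   read _ → write a, move →, go to A
A | a[b]bacacc   read b → write _, move →, go to B
B | a_[b]acacc   read b → write b, move ←, go to A
A | a[_]bacacc   read _ → write a, move →, go to A
A | aa[b]acacc   read b → write _, move →, go to B
B | aa_[a]cacc   read a → write _, move ←, go to C
C | aa[_]_cacc   read _ → write _, move →, go to B
B | aa_[_]cacc   read _ → write _, move →, go to C
C | aa__[c]acc   read c → write _, move →, go to A
A | aa___[a]cc   read a → write _, move →, go to H
H | aa____[c]c
Cell 0 holds a when M halts.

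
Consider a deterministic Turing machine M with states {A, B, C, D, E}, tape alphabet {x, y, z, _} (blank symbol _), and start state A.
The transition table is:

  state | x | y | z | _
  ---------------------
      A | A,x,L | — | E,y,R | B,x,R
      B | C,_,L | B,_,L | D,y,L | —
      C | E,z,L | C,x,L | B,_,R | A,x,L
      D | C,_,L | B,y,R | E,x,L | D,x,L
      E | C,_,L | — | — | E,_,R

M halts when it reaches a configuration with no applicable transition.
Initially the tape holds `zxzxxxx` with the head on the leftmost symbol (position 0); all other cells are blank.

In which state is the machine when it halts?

state=A head=0 tape=___[z]xzxxxx   (A,z)→(E,y,R)
state=E head=1 tape=___y[x]zxxxx   (E,x)→(C,_,L)
state=C head=0 tape=___[y]_zxxxx   (C,y)→(C,x,L)
state=C head=-1 tape=__[_]x_zxxxx   (C,_)→(A,x,L)
state=A head=-2 tape=_[_]xx_zxxxx   (A,_)→(B,x,R)
state=B head=-1 tape=_x[x]x_zxxxx   (B,x)→(C,_,L)
state=C head=-2 tape=_[x]_x_zxxxx   (C,x)→(E,z,L)
state=E head=-3 tape=[_]z_x_zxxxx   (E,_)→(E,_,R)
state=E head=-2 tape=_[z]_x_zxxxx
No transition is defined for (E, z); M halts in state E.

E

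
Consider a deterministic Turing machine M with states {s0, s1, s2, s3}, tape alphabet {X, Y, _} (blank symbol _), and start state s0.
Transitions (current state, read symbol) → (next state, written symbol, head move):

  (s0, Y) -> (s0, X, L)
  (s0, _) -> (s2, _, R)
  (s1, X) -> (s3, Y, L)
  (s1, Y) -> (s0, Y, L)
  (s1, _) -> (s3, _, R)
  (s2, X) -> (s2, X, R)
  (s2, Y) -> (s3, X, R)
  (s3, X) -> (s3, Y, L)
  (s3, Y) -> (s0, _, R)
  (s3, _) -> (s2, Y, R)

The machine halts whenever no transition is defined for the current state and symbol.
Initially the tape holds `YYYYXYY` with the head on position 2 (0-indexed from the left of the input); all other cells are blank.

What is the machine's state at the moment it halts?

s2

state=s0 head=2 tape=_YY[Y]YXYY__   (s0,Y)→(s0,X,L)
state=s0 head=1 tape=_Y[Y]XYXYY__   (s0,Y)→(s0,X,L)
state=s0 head=0 tape=_[Y]XXYXYY__   (s0,Y)→(s0,X,L)
state=s0 head=-1 tape=[_]XXXYXYY__   (s0,_)→(s2,_,R)
state=s2 head=0 tape=_[X]XXYXYY__   (s2,X)→(s2,X,R)
state=s2 head=1 tape=_X[X]XYXYY__   (s2,X)→(s2,X,R)
state=s2 head=2 tape=_XX[X]YXYY__   (s2,X)→(s2,X,R)
state=s2 head=3 tape=_XXX[Y]XYY__   (s2,Y)→(s3,X,R)
state=s3 head=4 tape=_XXXX[X]YY__   (s3,X)→(s3,Y,L)
state=s3 head=3 tape=_XXX[X]YYY__   (s3,X)→(s3,Y,L)
state=s3 head=2 tape=_XX[X]YYYY__   (s3,X)→(s3,Y,L)
state=s3 head=1 tape=_X[X]YYYYY__   (s3,X)→(s3,Y,L)
state=s3 head=0 tape=_[X]YYYYYY__   (s3,X)→(s3,Y,L)
state=s3 head=-1 tape=[_]YYYYYYY__   (s3,_)→(s2,Y,R)
state=s2 head=0 tape=Y[Y]YYYYYY__   (s2,Y)→(s3,X,R)
state=s3 head=1 tape=YX[Y]YYYYY__   (s3,Y)→(s0,_,R)
state=s0 head=2 tape=YX_[Y]YYYY__   (s0,Y)→(s0,X,L)
state=s0 head=1 tape=YX[_]XYYYY__   (s0,_)→(s2,_,R)
state=s2 head=2 tape=YX_[X]YYYY__   (s2,X)→(s2,X,R)
state=s2 head=3 tape=YX_X[Y]YYY__   (s2,Y)→(s3,X,R)
state=s3 head=4 tape=YX_XX[Y]YY__   (s3,Y)→(s0,_,R)
state=s0 head=5 tape=YX_XX_[Y]Y__   (s0,Y)→(s0,X,L)
state=s0 head=4 tape=YX_XX[_]XY__   (s0,_)→(s2,_,R)
state=s2 head=5 tape=YX_XX_[X]Y__   (s2,X)→(s2,X,R)
state=s2 head=6 tape=YX_XX_X[Y]__   (s2,Y)→(s3,X,R)
state=s3 head=7 tape=YX_XX_XX[_]_   (s3,_)→(s2,Y,R)
state=s2 head=8 tape=YX_XX_XXY[_]
No transition is defined for (s2, _); M halts in state s2.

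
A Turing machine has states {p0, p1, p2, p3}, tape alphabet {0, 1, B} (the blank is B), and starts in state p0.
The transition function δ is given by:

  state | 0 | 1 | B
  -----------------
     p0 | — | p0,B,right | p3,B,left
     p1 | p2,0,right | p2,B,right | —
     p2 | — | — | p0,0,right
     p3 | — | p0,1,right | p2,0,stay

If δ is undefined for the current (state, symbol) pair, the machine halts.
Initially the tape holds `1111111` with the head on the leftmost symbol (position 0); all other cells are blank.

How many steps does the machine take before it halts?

9

p0 | [1]111111B   read 1 → write B, move right, go to p0
p0 | B[1]11111B   read 1 → write B, move right, go to p0
p0 | BB[1]1111B   read 1 → write B, move right, go to p0
p0 | BBB[1]111B   read 1 → write B, move right, go to p0
p0 | BBBB[1]11B   read 1 → write B, move right, go to p0
p0 | BBBBB[1]1B   read 1 → write B, move right, go to p0
p0 | BBBBBB[1]B   read 1 → write B, move right, go to p0
p0 | BBBBBBB[B]   read B → write B, move left, go to p3
p3 | BBBBBB[B]B   read B → write 0, move stay, go to p2
p2 | BBBBBB[0]B
M halts after 9 transitions.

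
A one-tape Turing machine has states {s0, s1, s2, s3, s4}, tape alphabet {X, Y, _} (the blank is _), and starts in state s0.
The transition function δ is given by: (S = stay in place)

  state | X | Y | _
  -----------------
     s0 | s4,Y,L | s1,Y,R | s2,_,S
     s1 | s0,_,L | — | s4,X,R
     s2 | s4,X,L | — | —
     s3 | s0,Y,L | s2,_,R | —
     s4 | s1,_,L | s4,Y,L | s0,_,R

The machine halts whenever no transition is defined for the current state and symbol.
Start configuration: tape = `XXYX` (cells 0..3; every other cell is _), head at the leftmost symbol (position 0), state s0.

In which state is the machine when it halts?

s1

state=s0 head=0 tape=_[X]XYX   (s0,X)→(s4,Y,L)
state=s4 head=-1 tape=[_]YXYX   (s4,_)→(s0,_,R)
state=s0 head=0 tape=_[Y]XYX   (s0,Y)→(s1,Y,R)
state=s1 head=1 tape=_Y[X]YX   (s1,X)→(s0,_,L)
state=s0 head=0 tape=_[Y]_YX   (s0,Y)→(s1,Y,R)
state=s1 head=1 tape=_Y[_]YX   (s1,_)→(s4,X,R)
state=s4 head=2 tape=_YX[Y]X   (s4,Y)→(s4,Y,L)
state=s4 head=1 tape=_Y[X]YX   (s4,X)→(s1,_,L)
state=s1 head=0 tape=_[Y]_YX
No transition is defined for (s1, Y); M halts in state s1.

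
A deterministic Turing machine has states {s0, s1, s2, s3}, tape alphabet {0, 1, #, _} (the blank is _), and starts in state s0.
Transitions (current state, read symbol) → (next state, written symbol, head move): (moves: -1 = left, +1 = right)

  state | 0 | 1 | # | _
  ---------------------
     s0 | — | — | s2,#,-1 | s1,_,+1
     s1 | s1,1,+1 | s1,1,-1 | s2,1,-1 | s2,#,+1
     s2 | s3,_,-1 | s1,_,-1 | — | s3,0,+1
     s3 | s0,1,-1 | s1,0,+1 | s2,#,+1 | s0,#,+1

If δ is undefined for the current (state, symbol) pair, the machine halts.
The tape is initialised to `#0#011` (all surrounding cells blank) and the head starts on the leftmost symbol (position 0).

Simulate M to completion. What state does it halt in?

s0 | __[#]0#011   read # → write #, move -1, go to s2
s2 | _[_]#0#011   read _ → write 0, move +1, go to s3
s3 | _0[#]0#011   read # → write #, move +1, go to s2
s2 | _0#[0]#011   read 0 → write _, move -1, go to s3
s3 | _0[#]_#011   read # → write #, move +1, go to s2
s2 | _0#[_]#011   read _ → write 0, move +1, go to s3
s3 | _0#0[#]011   read # → write #, move +1, go to s2
s2 | _0#0#[0]11   read 0 → write _, move -1, go to s3
s3 | _0#0[#]_11   read # → write #, move +1, go to s2
s2 | _0#0#[_]11   read _ → write 0, move +1, go to s3
s3 | _0#0#0[1]1   read 1 → write 0, move +1, go to s1
s1 | _0#0#00[1]   read 1 → write 1, move -1, go to s1
s1 | _0#0#0[0]1   read 0 → write 1, move +1, go to s1
s1 | _0#0#01[1]   read 1 → write 1, move -1, go to s1
s1 | _0#0#0[1]1   read 1 → write 1, move -1, go to s1
s1 | _0#0#[0]11   read 0 → write 1, move +1, go to s1
s1 | _0#0#1[1]1   read 1 → write 1, move -1, go to s1
s1 | _0#0#[1]11   read 1 → write 1, move -1, go to s1
s1 | _0#0[#]111   read # → write 1, move -1, go to s2
s2 | _0#[0]1111   read 0 → write _, move -1, go to s3
s3 | _0[#]_1111   read # → write #, move +1, go to s2
s2 | _0#[_]1111   read _ → write 0, move +1, go to s3
s3 | _0#0[1]111   read 1 → write 0, move +1, go to s1
s1 | _0#00[1]11   read 1 → write 1, move -1, go to s1
s1 | _0#0[0]111   read 0 → write 1, move +1, go to s1
s1 | _0#01[1]11   read 1 → write 1, move -1, go to s1
s1 | _0#0[1]111   read 1 → write 1, move -1, go to s1
s1 | _0#[0]1111   read 0 → write 1, move +1, go to s1
s1 | _0#1[1]111   read 1 → write 1, move -1, go to s1
s1 | _0#[1]1111   read 1 → write 1, move -1, go to s1
s1 | _0[#]11111   read # → write 1, move -1, go to s2
s2 | _[0]111111   read 0 → write _, move -1, go to s3
s3 | [_]_111111   read _ → write #, move +1, go to s0
s0 | #[_]111111   read _ → write _, move +1, go to s1
s1 | #_[1]11111   read 1 → write 1, move -1, go to s1
s1 | #[_]111111   read _ → write #, move +1, go to s2
s2 | ##[1]11111   read 1 → write _, move -1, go to s1
s1 | #[#]_11111   read # → write 1, move -1, go to s2
s2 | [#]1_11111
No transition is defined for (s2, #); M halts in state s2.

s2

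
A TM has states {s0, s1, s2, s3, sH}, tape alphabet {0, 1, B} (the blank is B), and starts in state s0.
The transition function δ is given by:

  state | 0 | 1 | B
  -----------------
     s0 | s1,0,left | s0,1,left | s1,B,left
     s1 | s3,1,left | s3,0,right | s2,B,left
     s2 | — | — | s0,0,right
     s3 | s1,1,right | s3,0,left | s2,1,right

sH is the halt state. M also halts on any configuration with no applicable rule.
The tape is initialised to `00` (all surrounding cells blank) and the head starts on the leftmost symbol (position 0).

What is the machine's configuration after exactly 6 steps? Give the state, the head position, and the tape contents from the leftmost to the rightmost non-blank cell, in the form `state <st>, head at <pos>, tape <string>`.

state=s0 head=0 tape=BBB[0]0   (s0,0)→(s1,0,left)
state=s1 head=-1 tape=BB[B]00   (s1,B)→(s2,B,left)
state=s2 head=-2 tape=B[B]B00   (s2,B)→(s0,0,right)
state=s0 head=-1 tape=B0[B]00   (s0,B)→(s1,B,left)
state=s1 head=-2 tape=B[0]B00   (s1,0)→(s3,1,left)
state=s3 head=-3 tape=[B]1B00   (s3,B)→(s2,1,right)
state=s2 head=-2 tape=1[1]B00
After 6 steps: state s2, head at -2, tape 11B00.

state s2, head at -2, tape 11B00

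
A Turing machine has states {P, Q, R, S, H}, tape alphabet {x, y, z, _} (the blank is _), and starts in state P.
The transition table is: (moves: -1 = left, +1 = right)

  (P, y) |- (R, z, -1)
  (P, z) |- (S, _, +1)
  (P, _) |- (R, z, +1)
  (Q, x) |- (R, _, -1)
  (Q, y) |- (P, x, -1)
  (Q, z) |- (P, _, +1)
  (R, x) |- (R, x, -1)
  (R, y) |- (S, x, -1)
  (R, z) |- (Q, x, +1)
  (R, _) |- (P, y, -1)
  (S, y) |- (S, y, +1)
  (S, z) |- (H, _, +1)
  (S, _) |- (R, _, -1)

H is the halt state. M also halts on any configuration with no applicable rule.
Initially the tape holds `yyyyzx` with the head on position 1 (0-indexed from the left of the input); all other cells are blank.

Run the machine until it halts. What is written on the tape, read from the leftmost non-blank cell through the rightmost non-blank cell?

x_xzyyzx

state=P head=1 tape=___y[y]yyzx   (P,y)→(R,z,-1)
state=R head=0 tape=___[y]zyyzx   (R,y)→(S,x,-1)
state=S head=-1 tape=__[_]xzyyzx   (S,_)→(R,_,-1)
state=R head=-2 tape=_[_]_xzyyzx   (R,_)→(P,y,-1)
state=P head=-3 tape=[_]y_xzyyzx   (P,_)→(R,z,+1)
state=R head=-2 tape=z[y]_xzyyzx   (R,y)→(S,x,-1)
state=S head=-3 tape=[z]x_xzyyzx   (S,z)→(H,_,+1)
state=H head=-2 tape=_[x]_xzyyzx
The non-blank tape span at halt is x_xzyyzx.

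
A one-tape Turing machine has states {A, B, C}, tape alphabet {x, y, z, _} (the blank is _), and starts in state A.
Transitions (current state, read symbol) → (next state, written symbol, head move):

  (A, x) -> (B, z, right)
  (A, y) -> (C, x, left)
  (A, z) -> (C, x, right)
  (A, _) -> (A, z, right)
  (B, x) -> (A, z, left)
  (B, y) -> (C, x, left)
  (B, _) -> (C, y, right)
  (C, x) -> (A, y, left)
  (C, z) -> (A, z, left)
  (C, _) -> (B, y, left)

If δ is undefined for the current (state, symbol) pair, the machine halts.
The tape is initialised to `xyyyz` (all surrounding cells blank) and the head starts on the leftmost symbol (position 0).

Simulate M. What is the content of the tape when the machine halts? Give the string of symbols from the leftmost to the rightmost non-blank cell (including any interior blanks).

zzxyyz

A | _[x]yyyz   read x → write z, move right, go to B
B | _z[y]yyz   read y → write x, move left, go to C
C | _[z]xyyz   read z → write z, move left, go to A
A | [_]zxyyz   read _ → write z, move right, go to A
A | z[z]xyyz   read z → write x, move right, go to C
C | zx[x]yyz   read x → write y, move left, go to A
A | z[x]yyyz   read x → write z, move right, go to B
B | zz[y]yyz   read y → write x, move left, go to C
C | z[z]xyyz   read z → write z, move left, go to A
A | [z]zxyyz   read z → write x, move right, go to C
C | x[z]xyyz   read z → write z, move left, go to A
A | [x]zxyyz   read x → write z, move right, go to B
B | z[z]xyyz
The non-blank tape span at halt is zzxyyz.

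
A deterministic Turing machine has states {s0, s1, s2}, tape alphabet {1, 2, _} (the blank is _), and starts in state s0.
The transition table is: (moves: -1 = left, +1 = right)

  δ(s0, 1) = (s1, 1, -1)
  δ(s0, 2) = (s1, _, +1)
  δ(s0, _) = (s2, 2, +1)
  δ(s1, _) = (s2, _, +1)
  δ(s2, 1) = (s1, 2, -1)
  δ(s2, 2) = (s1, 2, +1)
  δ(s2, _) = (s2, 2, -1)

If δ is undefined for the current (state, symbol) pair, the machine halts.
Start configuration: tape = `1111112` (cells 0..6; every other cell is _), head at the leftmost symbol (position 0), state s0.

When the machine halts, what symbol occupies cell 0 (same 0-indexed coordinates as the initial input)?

s0 | _[1]111112   read 1 → write 1, move -1, go to s1
s1 | [_]1111112   read _ → write _, move +1, go to s2
s2 | _[1]111112   read 1 → write 2, move -1, go to s1
s1 | [_]2111112   read _ → write _, move +1, go to s2
s2 | _[2]111112   read 2 → write 2, move +1, go to s1
s1 | _2[1]11112
Cell 0 holds 2 when M halts.

2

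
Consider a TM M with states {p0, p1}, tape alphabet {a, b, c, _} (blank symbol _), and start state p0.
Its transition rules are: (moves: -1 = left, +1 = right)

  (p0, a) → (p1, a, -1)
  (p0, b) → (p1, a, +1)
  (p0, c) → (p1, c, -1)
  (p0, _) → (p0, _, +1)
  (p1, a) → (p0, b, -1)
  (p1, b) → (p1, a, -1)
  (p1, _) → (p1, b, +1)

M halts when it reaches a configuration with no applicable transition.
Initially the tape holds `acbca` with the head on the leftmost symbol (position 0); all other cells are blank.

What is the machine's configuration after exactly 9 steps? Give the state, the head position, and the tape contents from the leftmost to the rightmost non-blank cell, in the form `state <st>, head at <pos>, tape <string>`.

p0 | __[a]cbca   read a → write a, move -1, go to p1
p1 | _[_]acbca   read _ → write b, move +1, go to p1
p1 | _b[a]cbca   read a → write b, move -1, go to p0
p0 | _[b]bcbca   read b → write a, move +1, go to p1
p1 | _a[b]cbca   read b → write a, move -1, go to p1
p1 | _[a]acbca   read a → write b, move -1, go to p0
p0 | [_]bacbca   read _ → write _, move +1, go to p0
p0 | _[b]acbca   read b → write a, move +1, go to p1
p1 | _a[a]cbca   read a → write b, move -1, go to p0
p0 | _[a]bcbca
After 9 steps: state p0, head at -1, tape abcbca.

state p0, head at -1, tape abcbca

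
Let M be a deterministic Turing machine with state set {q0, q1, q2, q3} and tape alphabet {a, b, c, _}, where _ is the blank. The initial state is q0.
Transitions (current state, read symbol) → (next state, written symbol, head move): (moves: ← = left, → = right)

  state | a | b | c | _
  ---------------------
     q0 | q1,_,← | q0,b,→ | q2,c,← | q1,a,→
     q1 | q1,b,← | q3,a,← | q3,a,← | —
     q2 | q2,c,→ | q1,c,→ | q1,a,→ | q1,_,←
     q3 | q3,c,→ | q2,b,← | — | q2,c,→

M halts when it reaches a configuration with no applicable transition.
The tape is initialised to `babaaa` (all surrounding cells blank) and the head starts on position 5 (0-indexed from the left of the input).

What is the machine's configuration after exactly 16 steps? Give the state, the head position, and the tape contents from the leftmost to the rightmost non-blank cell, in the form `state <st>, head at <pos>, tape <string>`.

state q3, head at 5, tape bcccc

q0 | babaa[a]   read a → write _, move ←, go to q1
q1 | baba[a]_   read a → write b, move ←, go to q1
q1 | bab[a]b_   read a → write b, move ←, go to q1
q1 | ba[b]bb_   read b → write a, move ←, go to q3
q3 | b[a]abb_   read a → write c, move →, go to q3
q3 | bc[a]bb_   read a → write c, move →, go to q3
q3 | bcc[b]b_   read b → write b, move ←, go to q2
q2 | bc[c]bb_   read c → write a, move →, go to q1
q1 | bca[b]b_   read b → write a, move ←, go to q3
q3 | bc[a]ab_   read a → write c, move →, go to q3
q3 | bcc[a]b_   read a → write c, move →, go to q3
q3 | bccc[b]_   read b → write b, move ←, go to q2
q2 | bcc[c]b_   read c → write a, move →, go to q1
q1 | bcca[b]_   read b → write a, move ←, go to q3
q3 | bcc[a]a_   read a → write c, move →, go to q3
q3 | bccc[a]_   read a → write c, move →, go to q3
q3 | bcccc[_]
After 16 steps: state q3, head at 5, tape bcccc.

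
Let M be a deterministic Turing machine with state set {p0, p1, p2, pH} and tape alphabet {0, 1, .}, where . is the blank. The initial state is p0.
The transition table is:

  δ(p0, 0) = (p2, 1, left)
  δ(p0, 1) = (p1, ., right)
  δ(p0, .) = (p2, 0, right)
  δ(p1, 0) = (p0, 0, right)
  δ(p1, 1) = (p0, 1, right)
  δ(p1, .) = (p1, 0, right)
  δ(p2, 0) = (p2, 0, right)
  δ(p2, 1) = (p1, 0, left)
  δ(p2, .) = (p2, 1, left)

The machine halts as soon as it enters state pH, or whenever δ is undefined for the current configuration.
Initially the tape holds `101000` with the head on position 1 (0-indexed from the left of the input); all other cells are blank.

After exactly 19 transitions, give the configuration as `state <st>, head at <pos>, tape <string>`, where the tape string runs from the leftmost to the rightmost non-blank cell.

state p1, head at 4, tape 0000.00

state=p0 head=1 tape=.1[0]1000   (p0,0)→(p2,1,left)
state=p2 head=0 tape=.[1]11000   (p2,1)→(p1,0,left)
state=p1 head=-1 tape=[.]011000   (p1,.)→(p1,0,right)
state=p1 head=0 tape=0[0]11000   (p1,0)→(p0,0,right)
state=p0 head=1 tape=00[1]1000   (p0,1)→(p1,.,right)
state=p1 head=2 tape=00.[1]000   (p1,1)→(p0,1,right)
state=p0 head=3 tape=00.1[0]00   (p0,0)→(p2,1,left)
state=p2 head=2 tape=00.[1]100   (p2,1)→(p1,0,left)
state=p1 head=1 tape=00[.]0100   (p1,.)→(p1,0,right)
state=p1 head=2 tape=000[0]100   (p1,0)→(p0,0,right)
state=p0 head=3 tape=0000[1]00   (p0,1)→(p1,.,right)
state=p1 head=4 tape=0000.[0]0   (p1,0)→(p0,0,right)
state=p0 head=5 tape=0000.0[0]   (p0,0)→(p2,1,left)
state=p2 head=4 tape=0000.[0]1   (p2,0)→(p2,0,right)
state=p2 head=5 tape=0000.0[1]   (p2,1)→(p1,0,left)
state=p1 head=4 tape=0000.[0]0   (p1,0)→(p0,0,right)
state=p0 head=5 tape=0000.0[0]   (p0,0)→(p2,1,left)
state=p2 head=4 tape=0000.[0]1   (p2,0)→(p2,0,right)
state=p2 head=5 tape=0000.0[1]   (p2,1)→(p1,0,left)
state=p1 head=4 tape=0000.[0]0
After 19 steps: state p1, head at 4, tape 0000.00.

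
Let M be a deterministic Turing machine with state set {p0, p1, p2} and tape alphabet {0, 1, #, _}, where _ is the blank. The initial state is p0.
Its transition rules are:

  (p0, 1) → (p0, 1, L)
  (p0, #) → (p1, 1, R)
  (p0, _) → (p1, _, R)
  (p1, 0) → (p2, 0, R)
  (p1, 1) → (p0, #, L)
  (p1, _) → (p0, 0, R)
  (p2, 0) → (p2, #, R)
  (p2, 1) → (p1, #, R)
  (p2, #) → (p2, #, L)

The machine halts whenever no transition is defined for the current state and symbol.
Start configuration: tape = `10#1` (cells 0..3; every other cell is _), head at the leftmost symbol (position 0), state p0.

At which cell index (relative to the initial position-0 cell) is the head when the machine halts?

p0 | _[1]0#1   read 1 → write 1, move L, go to p0
p0 | [_]10#1   read _ → write _, move R, go to p1
p1 | _[1]0#1   read 1 → write #, move L, go to p0
p0 | [_]#0#1   read _ → write _, move R, go to p1
p1 | _[#]0#1
At halt the head is at cell 0.

0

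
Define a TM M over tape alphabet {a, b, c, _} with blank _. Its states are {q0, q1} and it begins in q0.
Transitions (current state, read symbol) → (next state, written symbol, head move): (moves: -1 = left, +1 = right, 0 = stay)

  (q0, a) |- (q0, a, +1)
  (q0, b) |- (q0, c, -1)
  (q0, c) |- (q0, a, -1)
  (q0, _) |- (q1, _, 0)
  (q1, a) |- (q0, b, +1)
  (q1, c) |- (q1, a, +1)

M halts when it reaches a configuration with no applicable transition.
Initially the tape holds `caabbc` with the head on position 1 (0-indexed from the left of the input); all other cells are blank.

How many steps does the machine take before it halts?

state=q0 head=1 tape=c[a]abbc_   (q0,a)→(q0,a,+1)
state=q0 head=2 tape=ca[a]bbc_   (q0,a)→(q0,a,+1)
state=q0 head=3 tape=caa[b]bc_   (q0,b)→(q0,c,-1)
state=q0 head=2 tape=ca[a]cbc_   (q0,a)→(q0,a,+1)
state=q0 head=3 tape=caa[c]bc_   (q0,c)→(q0,a,-1)
state=q0 head=2 tape=ca[a]abc_   (q0,a)→(q0,a,+1)
state=q0 head=3 tape=caa[a]bc_   (q0,a)→(q0,a,+1)
state=q0 head=4 tape=caaa[b]c_   (q0,b)→(q0,c,-1)
state=q0 head=3 tape=caa[a]cc_   (q0,a)→(q0,a,+1)
state=q0 head=4 tape=caaa[c]c_   (q0,c)→(q0,a,-1)
state=q0 head=3 tape=caa[a]ac_   (q0,a)→(q0,a,+1)
state=q0 head=4 tape=caaa[a]c_   (q0,a)→(q0,a,+1)
state=q0 head=5 tape=caaaa[c]_   (q0,c)→(q0,a,-1)
state=q0 head=4 tape=caaa[a]a_   (q0,a)→(q0,a,+1)
state=q0 head=5 tape=caaaa[a]_   (q0,a)→(q0,a,+1)
state=q0 head=6 tape=caaaaa[_]   (q0,_)→(q1,_,0)
state=q1 head=6 tape=caaaaa[_]
M halts after 16 transitions.

16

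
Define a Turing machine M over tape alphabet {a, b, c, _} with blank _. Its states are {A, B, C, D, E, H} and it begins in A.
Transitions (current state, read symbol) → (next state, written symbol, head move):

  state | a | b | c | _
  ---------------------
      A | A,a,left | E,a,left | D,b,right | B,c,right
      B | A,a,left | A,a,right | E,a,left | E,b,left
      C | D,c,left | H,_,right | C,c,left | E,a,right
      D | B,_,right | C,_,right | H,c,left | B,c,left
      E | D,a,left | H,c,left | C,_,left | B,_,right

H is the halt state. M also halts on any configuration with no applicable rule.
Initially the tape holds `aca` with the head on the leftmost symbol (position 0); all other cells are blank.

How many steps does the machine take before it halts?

state=A head=0 tape=_[a]ca___   (A,a)→(A,a,left)
state=A head=-1 tape=[_]aca___   (A,_)→(B,c,right)
state=B head=0 tape=c[a]ca___   (B,a)→(A,a,left)
state=A head=-1 tape=[c]aca___   (A,c)→(D,b,right)
state=D head=0 tape=b[a]ca___   (D,a)→(B,_,right)
state=B head=1 tape=b_[c]a___   (B,c)→(E,a,left)
state=E head=0 tape=b[_]aa___   (E,_)→(B,_,right)
state=B head=1 tape=b_[a]a___   (B,a)→(A,a,left)
state=A head=0 tape=b[_]aa___   (A,_)→(B,c,right)
state=B head=1 tape=bc[a]a___   (B,a)→(A,a,left)
state=A head=0 tape=b[c]aa___   (A,c)→(D,b,right)
state=D head=1 tape=bb[a]a___   (D,a)→(B,_,right)
state=B head=2 tape=bb_[a]___   (B,a)→(A,a,left)
state=A head=1 tape=bb[_]a___   (A,_)→(B,c,right)
state=B head=2 tape=bbc[a]___   (B,a)→(A,a,left)
state=A head=1 tape=bb[c]a___   (A,c)→(D,b,right)
state=D head=2 tape=bbb[a]___   (D,a)→(B,_,right)
state=B head=3 tape=bbb_[_]__   (B,_)→(E,b,left)
state=E head=2 tape=bbb[_]b__   (E,_)→(B,_,right)
state=B head=3 tape=bbb_[b]__   (B,b)→(A,a,right)
state=A head=4 tape=bbb_a[_]_   (A,_)→(B,c,right)
state=B head=5 tape=bbb_ac[_]   (B,_)→(E,b,left)
state=E head=4 tape=bbb_a[c]b   (E,c)→(C,_,left)
state=C head=3 tape=bbb_[a]_b   (C,a)→(D,c,left)
state=D head=2 tape=bbb[_]c_b   (D,_)→(B,c,left)
state=B head=1 tape=bb[b]cc_b   (B,b)→(A,a,right)
state=A head=2 tape=bba[c]c_b   (A,c)→(D,b,right)
state=D head=3 tape=bbab[c]_b   (D,c)→(H,c,left)
state=H head=2 tape=bba[b]c_b
M halts after 28 transitions.

28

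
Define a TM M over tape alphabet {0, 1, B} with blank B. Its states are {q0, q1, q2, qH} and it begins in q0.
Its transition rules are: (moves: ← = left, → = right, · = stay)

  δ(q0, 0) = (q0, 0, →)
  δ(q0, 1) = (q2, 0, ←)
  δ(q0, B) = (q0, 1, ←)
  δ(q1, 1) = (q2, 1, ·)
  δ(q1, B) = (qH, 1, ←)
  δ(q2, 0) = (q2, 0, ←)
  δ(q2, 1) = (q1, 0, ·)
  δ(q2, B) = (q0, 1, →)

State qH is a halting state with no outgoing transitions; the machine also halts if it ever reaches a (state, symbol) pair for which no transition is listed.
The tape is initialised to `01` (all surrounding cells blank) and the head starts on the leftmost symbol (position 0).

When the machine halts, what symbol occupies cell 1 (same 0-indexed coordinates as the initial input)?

state=q0 head=0 tape=B[0]1B   (q0,0)→(q0,0,→)
state=q0 head=1 tape=B0[1]B   (q0,1)→(q2,0,←)
state=q2 head=0 tape=B[0]0B   (q2,0)→(q2,0,←)
state=q2 head=-1 tape=[B]00B   (q2,B)→(q0,1,→)
state=q0 head=0 tape=1[0]0B   (q0,0)→(q0,0,→)
state=q0 head=1 tape=10[0]B   (q0,0)→(q0,0,→)
state=q0 head=2 tape=100[B]   (q0,B)→(q0,1,←)
state=q0 head=1 tape=10[0]1   (q0,0)→(q0,0,→)
state=q0 head=2 tape=100[1]   (q0,1)→(q2,0,←)
state=q2 head=1 tape=10[0]0   (q2,0)→(q2,0,←)
state=q2 head=0 tape=1[0]00   (q2,0)→(q2,0,←)
state=q2 head=-1 tape=[1]000   (q2,1)→(q1,0,·)
state=q1 head=-1 tape=[0]000
Cell 1 holds 0 when M halts.

0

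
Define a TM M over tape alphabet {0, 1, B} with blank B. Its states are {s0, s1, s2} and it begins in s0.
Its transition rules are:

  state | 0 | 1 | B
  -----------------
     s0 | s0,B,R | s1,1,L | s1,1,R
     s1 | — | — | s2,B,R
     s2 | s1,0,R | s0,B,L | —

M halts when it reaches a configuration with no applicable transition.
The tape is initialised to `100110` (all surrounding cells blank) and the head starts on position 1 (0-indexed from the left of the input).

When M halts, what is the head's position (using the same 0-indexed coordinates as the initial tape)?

s0 | 1[0]0110BB   read 0 → write B, move R, go to s0
s0 | 1B[0]110BB   read 0 → write B, move R, go to s0
s0 | 1BB[1]10BB   read 1 → write 1, move L, go to s1
s1 | 1B[B]110BB   read B → write B, move R, go to s2
s2 | 1BB[1]10BB   read 1 → write B, move L, go to s0
s0 | 1B[B]B10BB   read B → write 1, move R, go to s1
s1 | 1B1[B]10BB   read B → write B, move R, go to s2
s2 | 1B1B[1]0BB   read 1 → write B, move L, go to s0
s0 | 1B1[B]B0BB   read B → write 1, move R, go to s1
s1 | 1B11[B]0BB   read B → write B, move R, go to s2
s2 | 1B11B[0]BB   read 0 → write 0, move R, go to s1
s1 | 1B11B0[B]B   read B → write B, move R, go to s2
s2 | 1B11B0B[B]
At halt the head is at cell 7.

7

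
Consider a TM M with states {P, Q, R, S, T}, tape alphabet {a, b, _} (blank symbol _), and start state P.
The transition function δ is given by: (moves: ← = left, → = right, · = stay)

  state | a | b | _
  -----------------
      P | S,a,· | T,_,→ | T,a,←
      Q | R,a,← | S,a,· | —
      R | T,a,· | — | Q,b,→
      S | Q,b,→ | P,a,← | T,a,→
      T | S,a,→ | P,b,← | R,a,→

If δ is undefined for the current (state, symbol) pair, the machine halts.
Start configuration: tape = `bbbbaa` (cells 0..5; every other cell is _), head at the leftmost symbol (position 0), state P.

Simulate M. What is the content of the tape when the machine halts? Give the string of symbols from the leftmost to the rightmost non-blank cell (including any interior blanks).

ababbaa

state=P head=0 tape=_[b]bbbaa   (P,b)→(T,_,→)
state=T head=1 tape=__[b]bbaa   (T,b)→(P,b,←)
state=P head=0 tape=_[_]bbbaa   (P,_)→(T,a,←)
state=T head=-1 tape=[_]abbbaa   (T,_)→(R,a,→)
state=R head=0 tape=a[a]bbbaa   (R,a)→(T,a,·)
state=T head=0 tape=a[a]bbbaa   (T,a)→(S,a,→)
state=S head=1 tape=aa[b]bbaa   (S,b)→(P,a,←)
state=P head=0 tape=a[a]abbaa   (P,a)→(S,a,·)
state=S head=0 tape=a[a]abbaa   (S,a)→(Q,b,→)
state=Q head=1 tape=ab[a]bbaa   (Q,a)→(R,a,←)
state=R head=0 tape=a[b]abbaa
The non-blank tape span at halt is ababbaa.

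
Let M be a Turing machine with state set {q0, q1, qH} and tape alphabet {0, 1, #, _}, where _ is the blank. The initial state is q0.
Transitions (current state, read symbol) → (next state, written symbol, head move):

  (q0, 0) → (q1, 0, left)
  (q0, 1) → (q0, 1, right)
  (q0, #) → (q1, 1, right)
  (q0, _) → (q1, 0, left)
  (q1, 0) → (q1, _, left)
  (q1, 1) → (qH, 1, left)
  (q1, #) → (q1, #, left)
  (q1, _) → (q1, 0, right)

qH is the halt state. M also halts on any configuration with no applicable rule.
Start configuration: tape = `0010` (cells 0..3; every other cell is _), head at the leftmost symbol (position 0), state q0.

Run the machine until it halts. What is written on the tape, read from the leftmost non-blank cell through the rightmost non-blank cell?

0000010

q0 | ___[0]010   read 0 → write 0, move left, go to q1
q1 | __[_]0010   read _ → write 0, move right, go to q1
q1 | __0[0]010   read 0 → write _, move left, go to q1
q1 | __[0]_010   read 0 → write _, move left, go to q1
q1 | _[_]__010   read _ → write 0, move right, go to q1
q1 | _0[_]_010   read _ → write 0, move right, go to q1
q1 | _00[_]010   read _ → write 0, move right, go to q1
q1 | _000[0]10   read 0 → write _, move left, go to q1
q1 | _00[0]_10   read 0 → write _, move left, go to q1
q1 | _0[0]__10   read 0 → write _, move left, go to q1
q1 | _[0]___10   read 0 → write _, move left, go to q1
q1 | [_]____10   read _ → write 0, move right, go to q1
q1 | 0[_]___10   read _ → write 0, move right, go to q1
q1 | 00[_]__10   read _ → write 0, move right, go to q1
q1 | 000[_]_10   read _ → write 0, move right, go to q1
q1 | 0000[_]10   read _ → write 0, move right, go to q1
q1 | 00000[1]0   read 1 → write 1, move left, go to qH
qH | 0000[0]10
The non-blank tape span at halt is 0000010.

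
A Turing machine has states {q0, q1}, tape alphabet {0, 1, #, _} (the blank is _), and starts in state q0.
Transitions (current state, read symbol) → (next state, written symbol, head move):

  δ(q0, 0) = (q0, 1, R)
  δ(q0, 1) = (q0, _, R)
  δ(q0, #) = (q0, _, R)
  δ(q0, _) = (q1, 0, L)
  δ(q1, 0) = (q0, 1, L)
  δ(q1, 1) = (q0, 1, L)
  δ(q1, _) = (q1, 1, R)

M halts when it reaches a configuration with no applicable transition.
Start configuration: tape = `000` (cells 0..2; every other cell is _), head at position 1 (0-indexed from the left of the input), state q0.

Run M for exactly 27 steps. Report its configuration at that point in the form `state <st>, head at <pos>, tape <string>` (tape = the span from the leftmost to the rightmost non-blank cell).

state q0, head at 4, tape 0____10

state=q0 head=1 tape=0[0]0____   (q0,0)→(q0,1,R)
state=q0 head=2 tape=01[0]____   (q0,0)→(q0,1,R)
state=q0 head=3 tape=011[_]___   (q0,_)→(q1,0,L)
state=q1 head=2 tape=01[1]0___   (q1,1)→(q0,1,L)
state=q0 head=1 tape=0[1]10___   (q0,1)→(q0,_,R)
state=q0 head=2 tape=0_[1]0___   (q0,1)→(q0,_,R)
state=q0 head=3 tape=0__[0]___   (q0,0)→(q0,1,R)
state=q0 head=4 tape=0__1[_]__   (q0,_)→(q1,0,L)
state=q1 head=3 tape=0__[1]0__   (q1,1)→(q0,1,L)
state=q0 head=2 tape=0_[_]10__   (q0,_)→(q1,0,L)
state=q1 head=1 tape=0[_]010__   (q1,_)→(q1,1,R)
state=q1 head=2 tape=01[0]10__   (q1,0)→(q0,1,L)
state=q0 head=1 tape=0[1]110__   (q0,1)→(q0,_,R)
state=q0 head=2 tape=0_[1]10__   (q0,1)→(q0,_,R)
state=q0 head=3 tape=0__[1]0__   (q0,1)→(q0,_,R)
state=q0 head=4 tape=0___[0]__   (q0,0)→(q0,1,R)
state=q0 head=5 tape=0___1[_]_   (q0,_)→(q1,0,L)
state=q1 head=4 tape=0___[1]0_   (q1,1)→(q0,1,L)
state=q0 head=3 tape=0__[_]10_   (q0,_)→(q1,0,L)
state=q1 head=2 tape=0_[_]010_   (q1,_)→(q1,1,R)
state=q1 head=3 tape=0_1[0]10_   (q1,0)→(q0,1,L)
state=q0 head=2 tape=0_[1]110_   (q0,1)→(q0,_,R)
state=q0 head=3 tape=0__[1]10_   (q0,1)→(q0,_,R)
state=q0 head=4 tape=0___[1]0_   (q0,1)→(q0,_,R)
state=q0 head=5 tape=0____[0]_   (q0,0)→(q0,1,R)
state=q0 head=6 tape=0____1[_]   (q0,_)→(q1,0,L)
state=q1 head=5 tape=0____[1]0   (q1,1)→(q0,1,L)
state=q0 head=4 tape=0___[_]10
After 27 steps: state q0, head at 4, tape 0____10.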